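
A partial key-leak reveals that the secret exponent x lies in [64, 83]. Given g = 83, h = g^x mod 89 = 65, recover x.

Compute 83^64 mod 89 = 4, then multiply by 83 repeatedly:
  83^64=4  83^65=65
Found 65 at exponent 65.

65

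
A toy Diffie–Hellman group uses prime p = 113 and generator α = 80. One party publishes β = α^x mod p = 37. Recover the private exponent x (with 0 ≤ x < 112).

Baby-step giant-step with m = ceil(sqrt(112)) = 11.
Baby table (80^j mod 113 for j=0..10):
  0:1  1:80  2:72  3:110  4:99  5:10  6:9  7:42
  8:83  9:86  10:100
Giant step factor: 80^(-11) ≡ 54 (mod 113).
Scan 37·54^i mod 113 for i = 0, 1, …:
  i=0: 37   i=1: 77   i=2: 90   i=3: 1
Match at i=3, j=0: x = 3·11 + 0 = 33.

33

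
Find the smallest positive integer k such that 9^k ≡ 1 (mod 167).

The order of 9 must divide p − 1 = 166 = 2 · 83.
Divisors: 1, 2, 83, 166.
Check each in increasing order: 9^1 ≡ 9;  9^2 ≡ 81;  9^83 ≡ 1.
Smallest exponent giving 1 is 83.

83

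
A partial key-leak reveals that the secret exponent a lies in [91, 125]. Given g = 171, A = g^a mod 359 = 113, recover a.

109

Compute 171^91 mod 359 = 194, then multiply by 171 repeatedly:
  171^91=194  171^92=146  171^93=195  171^94=317  171^95=357
  171^96=17  171^97=35  171^98=241  171^99=285  171^100=270
  171^101=218  171^102=301  171^103=134  171^104=297  171^105=168
  171^106=8  171^107=291  171^108=219  171^109=113
Found 113 at exponent 109.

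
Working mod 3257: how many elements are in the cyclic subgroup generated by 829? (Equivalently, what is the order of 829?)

The order of 829 must divide p − 1 = 3256 = 2^3 · 11 · 37.
Divisors: 1, 2, 4, 8, 11, 22, 37, 44, 74, 88, 148, 296, 407, 814, 1628, 3256.
Check each in increasing order: 829^1 ≡ 829;  829^2 ≡ 14;  829^4 ≡ 196;  829^8 ≡ 2589;  829^11 ≡ 2109;  829^22 ≡ 2076;  829^37 ≡ 2332;  829^44 ≡ 765;  829^74 ≡ 2291;  829^88 ≡ 2222;  829^148 ≡ 1654;  829^296 ≡ 3093;  829^407 ≡ 1.
Smallest exponent giving 1 is 407.

407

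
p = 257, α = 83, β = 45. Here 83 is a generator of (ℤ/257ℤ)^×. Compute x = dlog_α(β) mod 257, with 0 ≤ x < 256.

Baby-step giant-step with m = ceil(sqrt(256)) = 16.
Baby table (83^j mod 257 for j=0..15):
  0:1  1:83  2:207  3:219  4:187  5:101  6:159  7:90
  8:17  9:126  10:178  11:125  12:95  13:175  14:133  15:245
Giant step factor: 83^(-16) ≡ 249 (mod 257).
Scan 45·249^i mod 257 for i = 0, 1, …:
  i=0: 45   i=1: 154   i=2: 53   i=3: 90
Match at i=3, j=7: x = 3·16 + 7 = 55.

55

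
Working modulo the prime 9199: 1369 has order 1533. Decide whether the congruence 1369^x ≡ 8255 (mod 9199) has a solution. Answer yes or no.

no

8255 ∈ ⟨1369⟩ iff 8255^1533 ≡ 1 (mod 9199), since |⟨1369⟩| = 1533.
8255^1533 mod 9199 = 9198.
Since 9198 ≠ 1, 8255 does not lie in the subgroup.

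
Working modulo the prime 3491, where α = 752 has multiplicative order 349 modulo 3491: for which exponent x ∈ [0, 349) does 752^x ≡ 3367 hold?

7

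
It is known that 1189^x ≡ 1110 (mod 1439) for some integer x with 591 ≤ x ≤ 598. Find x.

596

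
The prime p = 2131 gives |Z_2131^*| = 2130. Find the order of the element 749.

The order of 749 must divide p − 1 = 2130 = 2 · 3 · 5 · 71.
Divisors: 1, 2, 3, 5, 6, 10, 15, 30, 71, 142, 213, 355, 426, 710, 1065, 2130.
Check each in increasing order: 749^1 ≡ 749;  749^2 ≡ 548;  749^3 ≡ 1300;  749^5 ≡ 646;  749^6 ≡ 117;  749^10 ≡ 1771;  749^15 ≡ 1850;  749^30 ≡ 114;  749^71 ≡ 532;  749^142 ≡ 1732;  749^213 ≡ 832;  749^355 ≡ 468;  749^426 ≡ 1780;  749^710 ≡ 1662;  749^1065 ≡ 1.
Smallest exponent giving 1 is 1065.

1065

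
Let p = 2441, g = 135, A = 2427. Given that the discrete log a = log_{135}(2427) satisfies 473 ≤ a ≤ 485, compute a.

483

Compute 135^473 mod 2441 = 1864, then multiply by 135 repeatedly:
  135^473=1864  135^474=217  135^475=3  135^476=405  135^477=973
  135^478=1982  135^479=1501  135^480=32  135^481=1879  135^482=2242
  135^483=2427
Found 2427 at exponent 483.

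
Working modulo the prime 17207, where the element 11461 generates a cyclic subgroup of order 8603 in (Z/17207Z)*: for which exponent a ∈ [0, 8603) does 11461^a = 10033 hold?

5635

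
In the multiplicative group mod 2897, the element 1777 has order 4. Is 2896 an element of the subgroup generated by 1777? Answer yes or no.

yes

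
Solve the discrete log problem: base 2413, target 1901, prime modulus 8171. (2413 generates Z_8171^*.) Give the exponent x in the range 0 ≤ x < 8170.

3062

Baby-step giant-step with m = ceil(sqrt(8170)) = 91.
Baby table (2413^j mod 8171 for j=0..90):
  0:1  1:2413  2:4817  3:4259  4:6020  5:6393  6:7632  7:6753
  8:2015  9:450  10:7278  11:2335  12:4536  13:4399  14:658  15:2580
  16:7409  17:7940  18:6396  19:6700  20:4862  21:6621  22:2168  23:1944
  24:718  25:282  26:2273  27:2008  28:8072  29:6243  30:5206  31:3251
  32:503  33:4431  34:4335  35:1475  36:4790  37:4476  38:6697  39:5794
  40:341  41:5733  42:226  43:6052  44:1899  45:6527  46:4134  47:6722
  48:751  49:6372  50:5985  51:3648  52:2457  53:4766  54:3761  55:5483
  56:1630  57:2939  58:7550  59:4991  60:7400  61:2565  62:3898  63:1053
  64:7879  65:6281  66:7019  67:6535  68:7096  69:4403  70:2139  71:5506
  72:8103  73:7507  74:7455  75:4544  76:7361  77:6510  78:3968  79:6543
  80:1887  81:2084  82:3527  83:4640  84:2050  85:3195  86:4282  87:4322
  88:2790  89:7537  90:6306
Giant step factor: 2413^(-91) ≡ 153 (mod 8171).
Scan 1901·153^i mod 8171 for i = 0, 1, …:
  i=0: 1901   i=1: 4868   i=2: 1243   i=3: 2246
  i=4: 456   i=5: 4400   i=6: 3178   i=7: 4145
  i=8: 5018   i=9: 7851     …   i=32: 7990
  i=33: 4991
Match at i=33, j=59: x = 33·91 + 59 = 3062.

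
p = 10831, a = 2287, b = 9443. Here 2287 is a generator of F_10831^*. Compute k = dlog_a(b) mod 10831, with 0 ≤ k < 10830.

Baby-step giant-step with m = ceil(sqrt(10830)) = 105.
Baby table (2287^j mod 10831 for j=0..104):
  0:1  1:2287  2:9827  3:24  4:733  5:8397  6:576  7:6761
  8:6570  9:2993  10:10630  11:6046  12:6846  13:6007  14:4301  15:1839
  16:3365  17:5745  18:812  19:4943  20:7908  21:8657  22:10322  23:5665
  24:1979  25:9446  26:5988  27:4172  28:10084  29:2909  30:2649  31:3734
  32:4830  33:9421  34:2968  35:7610  36:9484  37:6246  38:9344  39:165
  40:9101  41:7636  42:3960  43:1804  44:9968  45:8392  46:10803  47:950
  48:6450  49:10159  50:1138  51:3166  52:5534  53:5650  54:167  55:2844
  56:5628  57:4008  58:3270  59:5100  60:9544  61:2663  62:3259  63:1605
  64:9757  65:2399  66:6027  67:6717  68:3421  69:3845  70:9574  71:6287
  72:5632  73:2325  74:10085  75:5196  76:1645  77:3758  78:5563  79:6987
  80:3544  81:3540  82:5223  83:9239  84:9143  85:6211  86:5116  87:2812
  88:8261  89:3643  90:2502  91:3306  92:784  93:5893  94:3527  95:7985
  96:629  97:8831  98:7513  99:4265  100:6155  101:7016  102:4881  103:6917
  104:5919
Giant step factor: 2287^(-105) ≡ 7848 (mod 10831).
Scan 9443·7848^i mod 10831 for i = 0, 1, …:
  i=0: 9443   i=1: 2962   i=2: 2450   i=3: 2575
  i=4: 8785   i=5: 5365   i=6: 4423   i=7: 9180
  i=8: 7659   i=9: 6613     …   i=75: 5915
  i=76: 10085
Match at i=76, j=74: k = 76·105 + 74 = 8054.

8054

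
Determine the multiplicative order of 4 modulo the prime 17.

The order of 4 must divide p − 1 = 16 = 2^4.
Divisors: 1, 2, 4, 8, 16.
Check each in increasing order: 4^1 ≡ 4;  4^2 ≡ 16;  4^4 ≡ 1.
Smallest exponent giving 1 is 4.

4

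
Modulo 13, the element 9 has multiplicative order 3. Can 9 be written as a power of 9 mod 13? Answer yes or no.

⟨9⟩ has order 3; its elements mod 13 are {1, 3, 9}.
9 is in this set.

yes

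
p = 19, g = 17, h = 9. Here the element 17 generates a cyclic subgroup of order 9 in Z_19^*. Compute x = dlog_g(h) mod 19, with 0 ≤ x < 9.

Successive powers of 17 modulo 19:
  17^0=1  17^1=17  17^2=4  17^3=11  17^4=16  17^5=6
  17^6=7  17^7=5  17^8=9
So 17^8 ≡ 9 (mod 19), giving x = 8.

8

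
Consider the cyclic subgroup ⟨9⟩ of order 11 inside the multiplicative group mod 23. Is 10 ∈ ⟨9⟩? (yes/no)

no

⟨9⟩ has order 11; its elements mod 23 are {1, 2, 3, 4, 6, 8, 9, 12, 13, 16, 18}.
10 is not in this set.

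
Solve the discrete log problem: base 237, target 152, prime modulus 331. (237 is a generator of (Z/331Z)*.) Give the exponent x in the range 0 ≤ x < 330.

277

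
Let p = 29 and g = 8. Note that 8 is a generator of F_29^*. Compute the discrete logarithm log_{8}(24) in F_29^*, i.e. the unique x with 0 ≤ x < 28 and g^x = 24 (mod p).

Successive powers of 8 modulo 29:
  8^0=1  8^1=8  8^2=6  8^3=19  8^4=7  8^5=27
  8^6=13  8^7=17  8^8=20  8^9=15  8^10=4  8^11=3
  8^12=24
So 8^12 ≡ 24 (mod 29), giving x = 12.

12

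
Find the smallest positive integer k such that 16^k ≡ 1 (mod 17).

2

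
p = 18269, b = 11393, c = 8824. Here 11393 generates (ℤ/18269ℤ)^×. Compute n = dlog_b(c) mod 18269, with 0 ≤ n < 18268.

13541

Baby-step giant-step with m = ceil(sqrt(18268)) = 136.
Baby table (11393^j mod 18269 for j=0..135):
  0:1  1:11393  2:17473  3:10865  4:12470  5:10966  6:12216  7:3646
  8:13441  9:2555  10:6598  11:12348  12:9464  13:17983  14:11753  15:8428
  16:16609  17:14304  18:5992  19:13872  20:16846  21:10633  22:30  23:12948
  24:12658  25:15377  26:8720  27:138  28:1100  29:18035  30:1312  31:3574
  32:15250  33:5060  34:9885  35:9689  36:5479  37:15343  38:5007  39:8933
  40:15339  41:14242  42:12117  43:8417  44:900  45:4791  46:14360  47:4585
  48:5834  49:4140  50:14731  51:11249  52:2822  53:15875  54:775  55:5648
  56:4246  57:16635  58:18218  59:3565  60:4058  61:12224  62:3445  63:7073
  64:16399  65:15013  66:8731  67:15847  68:10613  69:9667  70:10599  71:14586
  72:3474  73:8628  74:11584  75:1256  76:4981  77:5019  78:17766  79:5787
  80:16739  81:15605  82:12126  83:1340  84:12005  85:11231  86:16976  87:11934
  88:6164  89:416  90:7817  91:15975  92:7397  93:17393  94:12875  95:3074
  96:409  97:1142  98:3278  99:4418  100:3179  101:9189  102:8907  103:11425
  104:16669  105:3662  106:13039  107:8088  108:16017  109:10909  110:2230  111:12480
  112:15282  113:4256  114:2682  115:10258  116:2601  117:875  118:12270  119:15991
  120:6995  121:4657  122:4025  123:1635  124:11444  125:13908  126:6807  127:246
  128:7521  129:5143  130:5516  131:16697  132:12093  133:9020  134:1735  135:18066
Giant step factor: 11393^(-136) ≡ 4639 (mod 18269).
Scan 8824·4639^i mod 18269 for i = 0, 1, …:
  i=0: 8824   i=1: 11976   i=2: 635   i=3: 4456
  i=4: 9145   i=5: 3037   i=6: 3244   i=7: 13529
  i=8: 7016   i=9: 10135     …   i=98: 10764
  i=99: 5019
Match at i=99, j=77: n = 99·136 + 77 = 13541.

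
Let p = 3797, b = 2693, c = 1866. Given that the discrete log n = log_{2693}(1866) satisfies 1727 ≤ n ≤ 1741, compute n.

1738

Compute 2693^1727 mod 3797 = 2732, then multiply by 2693 repeatedly:
  2693^1727=2732  2693^1728=2487  2693^1729=3380  2693^1730=931  2693^1731=1163
  2693^1732=3231  2693^1733=2156  2693^1734=495  2693^1735=288  2693^1736=996
  2693^1737=1546  2693^1738=1866
Found 1866 at exponent 1738.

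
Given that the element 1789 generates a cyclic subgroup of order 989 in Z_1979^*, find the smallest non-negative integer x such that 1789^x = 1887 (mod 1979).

Baby-step giant-step with m = ceil(sqrt(989)) = 32.
Baby table (1789^j mod 1979 for j=0..31):
  0:1  1:1789  2:478  3:214  4:899  5:1363  6:279  7:423
  8:769  9:336  10:1467  11:309  12:660  13:1256  14:819  15:731
  16:1619  17:1114  18:93  19:141  20:916  21:112  22:489  23:103
  24:220  25:1738  26:273  27:1563  28:1859  29:1031  30:31  31:47
Giant step factor: 1789^(-32) ≡ 525 (mod 1979).
Scan 1887·525^i mod 1979 for i = 0, 1, …:
  i=0: 1887   i=1: 1175   i=2: 1406   i=3: 1962
  i=4: 970   i=5: 647   i=6: 1266   i=7: 1685
  i=8: 12   i=9: 363     …   i=13: 690
  i=14: 93
Match at i=14, j=18: x = 14·32 + 18 = 466.

466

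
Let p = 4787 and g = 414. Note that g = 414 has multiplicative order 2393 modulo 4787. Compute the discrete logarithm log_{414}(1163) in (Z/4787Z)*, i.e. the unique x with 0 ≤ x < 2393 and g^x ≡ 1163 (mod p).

988

Baby-step giant-step with m = ceil(sqrt(2393)) = 49.
Baby table (414^j mod 4787 for j=0..48):
  0:1  1:414  2:3851  3:243  4:75  5:2328  6:1605  7:3864
  8:838  9:2268  10:700  11:2580  12:619  13:2555  14:4630  15:2020
  16:3342  17:145  18:2586  19:3103  20:1726  21:1301  22:2470  23:2949
  24:201  25:1835  26:3344  27:973  28:714  29:3589  30:1876  31:1170
  32:893  33:1103  34:1877  35:1584  36:4744  37:1346  38:1952  39:3912
  40:1562  41:423  42:2790  43:1393  44:2262  45:3003  46:3409  47:3948
  48:2105
Giant step factor: 414^(-49) ≡ 1643 (mod 4787).
Scan 1163·1643^i mod 4787 for i = 0, 1, …:
  i=0: 1163   i=1: 796   i=2: 977   i=3: 1566
  i=4: 2319   i=5: 4452   i=6: 100   i=7: 1542
  i=8: 1183   i=9: 147     …   i=19: 1501
  i=20: 838
Match at i=20, j=8: x = 20·49 + 8 = 988.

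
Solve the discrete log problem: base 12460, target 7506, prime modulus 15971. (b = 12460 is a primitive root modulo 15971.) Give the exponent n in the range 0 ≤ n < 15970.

10294

Baby-step giant-step with m = ceil(sqrt(15970)) = 127.
Baby table (12460^j mod 15971 for j=0..126):
  0:1  1:12460  2:13480  3:9764  4:8333  5:1709  6:4797  7:7138
  8:12952  9:10936  10:13959  11:4950  12:12969  13:15133  14:3554  15:11228
  16:10891  17:12244  18:5248  19:4806  20:7481  21:6504  22:2986  23:9101
  24:4360  25:8229  26:15491  27:8325  28:13826  29:8754  30:8881  31:10172
  32:13235  33:7525  34:11730  35:5179  36:7500  37:3679  38:3570  39:2965
  40:2977  41:8758  42:10808  43:208  44:4378  45:8915  46:2595  47:8396
  48:4110  49:7574  50:15372  51:10888  52:6806  53:12721  54:7456  55:14424
  56:1377  57:4566  58:3658  59:13417  60:7363  61:5556  62:9446  63:6861
  64:11268  65:14190  66:8430  67:12504  68:2735  69:11957  70:6732  71:1028
  72:138  73:10583  74:7604  75:5868  76:42  77:12248  78:7175  79:10813
  80:14595  81:7894  82:9822  83:12318  84:970  85:12124  86:11322  87:277
  88:1684  89:12717  90:5529  91:8417  92:10234  93:3176  94:12793  95:10200
  96:10753  97:1661  98:13615  99:14909  100:7439  101:10227  102:11782  103:14259
  104:5736  105:335  106:5669  107:11978  108:12856  109:12601  110:13530  111:9895
  112:11551  113:10779  114:6201  115:12733  116:13237  117:503  118:6748  119:8736
  120:8195  121:7097  122:13164  123:1270  124:12910  125:14659  126:6784
Giant step factor: 12460^(-127) ≡ 4432 (mod 15971).
Scan 7506·4432^i mod 15971 for i = 0, 1, …:
  i=0: 7506   i=1: 14970   i=2: 3506   i=3: 14780
  i=4: 7889   i=5: 3529   i=6: 4919   i=7: 593
  i=8: 8932   i=9: 10486     …   i=80: 9897
  i=81: 7138
Match at i=81, j=7: n = 81·127 + 7 = 10294.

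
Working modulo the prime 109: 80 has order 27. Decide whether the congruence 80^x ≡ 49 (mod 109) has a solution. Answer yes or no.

yes

49 ∈ ⟨80⟩ iff 49^27 ≡ 1 (mod 109), since |⟨80⟩| = 27.
49^27 mod 109 = 1.
Since 1 = 1, 49 lies in the subgroup.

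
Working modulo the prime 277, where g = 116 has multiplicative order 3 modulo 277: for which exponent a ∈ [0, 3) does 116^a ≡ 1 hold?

Successive powers of 116 modulo 277:
  116^0=1
So 116^0 ≡ 1 (mod 277), giving a = 0.

0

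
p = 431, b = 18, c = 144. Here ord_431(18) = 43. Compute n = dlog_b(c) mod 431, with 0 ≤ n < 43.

25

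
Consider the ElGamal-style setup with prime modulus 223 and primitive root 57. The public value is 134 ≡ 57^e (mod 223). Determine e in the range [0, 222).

Successive powers of 57 modulo 223:
  57^0=1  57^1=57  57^2=127  57^3=103  57^4=73  57^5=147
  57^6=128  57^7=160  57^8=200  57^9=27  57^10=201  57^11=84
  57^12=105  57^13=187  57^14=178  57^15=111  57^16=83  57^17=48
  57^18=60  57^19=75  57^20=38  57^21=159  57^22=143  57^23=123
  57^24=98  57^25=11  57^26=181  57^27=59  57^28=18  57^29=134
So 57^29 ≡ 134 (mod 223), giving e = 29.

29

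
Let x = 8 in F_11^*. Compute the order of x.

10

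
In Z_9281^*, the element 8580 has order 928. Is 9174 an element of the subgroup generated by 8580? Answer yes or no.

9174 ∈ ⟨8580⟩ iff 9174^928 ≡ 1 (mod 9281), since |⟨8580⟩| = 928.
9174^928 mod 9281 = 1.
Since 1 = 1, 9174 lies in the subgroup.

yes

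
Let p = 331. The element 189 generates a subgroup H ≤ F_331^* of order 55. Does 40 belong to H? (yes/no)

no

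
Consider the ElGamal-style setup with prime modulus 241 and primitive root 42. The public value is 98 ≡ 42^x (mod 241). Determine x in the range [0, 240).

144

Baby-step giant-step with m = ceil(sqrt(240)) = 16.
Baby table (42^j mod 241 for j=0..15):
  0:1  1:42  2:77  3:101  4:145  5:65  6:79  7:185
  8:58  9:26  10:128  11:74  12:216  13:155  14:3  15:126
Giant step factor: 42^(-16) ≡ 24 (mod 241).
Scan 98·24^i mod 241 for i = 0, 1, …:
  i=0: 98   i=1: 183   i=2: 54   i=3: 91
  i=4: 15   i=5: 119   i=6: 205   i=7: 100
  i=8: 231   i=9: 1
Match at i=9, j=0: x = 9·16 + 0 = 144.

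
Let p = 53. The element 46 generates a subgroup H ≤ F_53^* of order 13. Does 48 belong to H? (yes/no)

no

48 ∈ ⟨46⟩ iff 48^13 ≡ 1 (mod 53), since |⟨46⟩| = 13.
48^13 mod 53 = 30.
Since 30 ≠ 1, 48 does not lie in the subgroup.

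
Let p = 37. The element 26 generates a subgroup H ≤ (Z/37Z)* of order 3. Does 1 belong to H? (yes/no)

⟨26⟩ has order 3; its elements mod 37 are {1, 10, 26}.
1 is in this set.

yes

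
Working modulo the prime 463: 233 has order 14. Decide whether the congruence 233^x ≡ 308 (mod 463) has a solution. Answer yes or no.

yes

⟨233⟩ has order 14; its elements mod 463 are {1, 34, 51, 118, 155, 177, 230, 233, 286, 308, 345, 412, 429, 462}.
308 is in this set.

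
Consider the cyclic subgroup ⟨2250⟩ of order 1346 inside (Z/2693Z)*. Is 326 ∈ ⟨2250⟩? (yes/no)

326 ∈ ⟨2250⟩ iff 326^1346 ≡ 1 (mod 2693), since |⟨2250⟩| = 1346.
326^1346 mod 2693 = 2692.
Since 2692 ≠ 1, 326 does not lie in the subgroup.

no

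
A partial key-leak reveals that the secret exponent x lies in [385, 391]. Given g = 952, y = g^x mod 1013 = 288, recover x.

Compute 952^385 mod 1013 = 159, then multiply by 952 repeatedly:
  952^385=159  952^386=431  952^387=47  952^388=172  952^389=651
  952^390=809  952^391=288
Found 288 at exponent 391.

391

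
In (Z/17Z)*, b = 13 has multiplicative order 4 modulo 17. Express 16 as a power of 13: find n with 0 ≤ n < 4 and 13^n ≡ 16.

2

Successive powers of 13 modulo 17:
  13^0=1  13^1=13  13^2=16
So 13^2 ≡ 16 (mod 17), giving n = 2.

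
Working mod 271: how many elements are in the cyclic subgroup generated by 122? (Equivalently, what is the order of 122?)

The order of 122 must divide p − 1 = 270 = 2 · 3^3 · 5.
Divisors: 1, 2, 3, 5, 6, 9, 10, 15, 18, 27, 30, 45, 54, 90, 135, 270.
Check each in increasing order: 122^1 ≡ 122;  122^2 ≡ 250;  122^3 ≡ 148;  122^5 ≡ 144;  122^6 ≡ 224;  122^9 ≡ 90;  122^10 ≡ 140;  122^15 ≡ 106;  122^18 ≡ 241;  122^27 ≡ 10;  122^30 ≡ 125;  122^45 ≡ 242;  122^54 ≡ 100;  122^90 ≡ 28;  122^135 ≡ 1.
Smallest exponent giving 1 is 135.

135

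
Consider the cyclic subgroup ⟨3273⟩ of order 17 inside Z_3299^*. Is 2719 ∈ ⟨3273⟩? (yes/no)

⟨3273⟩ has order 17; its elements mod 3299 are {1, 676, 715, 1059, 1204, 1355, 1581, 1622, 1686, 1714, 1781, 2157, 2218, 2350, 3120, 3179, 3273}.
2719 is not in this set.

no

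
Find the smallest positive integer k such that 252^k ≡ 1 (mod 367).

183

The order of 252 must divide p − 1 = 366 = 2 · 3 · 61.
Divisors: 1, 2, 3, 6, 61, 122, 183, 366.
Check each in increasing order: 252^1 ≡ 252;  252^2 ≡ 13;  252^3 ≡ 340;  252^6 ≡ 362;  252^61 ≡ 283;  252^122 ≡ 83;  252^183 ≡ 1.
Smallest exponent giving 1 is 183.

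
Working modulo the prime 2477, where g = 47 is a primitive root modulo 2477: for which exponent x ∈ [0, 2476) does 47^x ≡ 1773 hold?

Baby-step giant-step with m = ceil(sqrt(2476)) = 50.
Baby table (47^j mod 2477 for j=0..49):
  0:1  1:47  2:2209  3:2266  4:2468  5:2054  6:2412  7:1899
  8:81  9:1330  10:585  11:248  12:1748  13:415  14:2166  15:245
  16:1607  17:1219  18:322  19:272  20:399  21:1414  22:2056  23:29
  24:1363  25:2136  26:1312  27:2216  28:118  29:592  30:577  31:2349
  32:1415  33:2103  34:2238  35:1152  36:2127  37:889  38:2151  39:2017
  40:673  41:1907  42:457  43:1663  44:1374  45:176  46:841  47:2372
  48:19  49:893
Giant step factor: 47^(-50) ≡ 1059 (mod 2477).
Scan 1773·1059^i mod 2477 for i = 0, 1, …:
  i=0: 1773   i=1: 41   i=2: 1310   i=3: 170
  i=4: 1686   i=5: 2034   i=6: 1493   i=7: 761
  i=8: 874   i=9: 1645     …   i=46: 1871
  i=47: 2266
Match at i=47, j=3: x = 47·50 + 3 = 2353.

2353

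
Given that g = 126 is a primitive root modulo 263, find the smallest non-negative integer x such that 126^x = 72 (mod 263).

114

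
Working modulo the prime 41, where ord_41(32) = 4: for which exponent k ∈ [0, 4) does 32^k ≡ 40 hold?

2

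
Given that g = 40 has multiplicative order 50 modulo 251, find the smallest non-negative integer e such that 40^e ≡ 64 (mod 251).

Baby-step giant-step with m = ceil(sqrt(50)) = 8.
Baby table (40^j mod 251 for j=0..7):
  0:1  1:40  2:94  3:246  4:51  5:32  6:25  7:247
Giant step factor: 40^(-8) ≡ 80 (mod 251).
Scan 64·80^i mod 251 for i = 0, 1, …:
  i=0: 64   i=1: 100   i=2: 219   i=3: 201
  i=4: 16   i=5: 25
Match at i=5, j=6: e = 5·8 + 6 = 46.

46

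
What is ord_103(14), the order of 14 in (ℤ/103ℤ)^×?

17

The order of 14 must divide p − 1 = 102 = 2 · 3 · 17.
Divisors: 1, 2, 3, 6, 17, 34, 51, 102.
Check each in increasing order: 14^1 ≡ 14;  14^2 ≡ 93;  14^3 ≡ 66;  14^6 ≡ 30;  14^17 ≡ 1.
Smallest exponent giving 1 is 17.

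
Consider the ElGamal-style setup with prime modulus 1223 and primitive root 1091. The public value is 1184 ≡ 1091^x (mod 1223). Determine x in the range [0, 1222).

197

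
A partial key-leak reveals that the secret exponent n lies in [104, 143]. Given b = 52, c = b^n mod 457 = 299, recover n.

Compute 52^104 mod 457 = 262, then multiply by 52 repeatedly:
  52^104=262  52^105=371  52^106=98  52^107=69  52^108=389
  52^109=120  52^110=299
Found 299 at exponent 110.

110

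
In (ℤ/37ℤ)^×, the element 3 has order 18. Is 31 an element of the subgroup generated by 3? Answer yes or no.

no

31 ∈ ⟨3⟩ iff 31^18 ≡ 1 (mod 37), since |⟨3⟩| = 18.
31^18 mod 37 = 36.
Since 36 ≠ 1, 31 does not lie in the subgroup.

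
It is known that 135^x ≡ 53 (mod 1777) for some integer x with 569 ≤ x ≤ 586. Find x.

584

Compute 135^569 mod 1777 = 1480, then multiply by 135 repeatedly:
  135^569=1480  135^570=776  135^571=1694  135^572=1234  135^573=1329
  135^574=1715  135^575=515  135^576=222  135^577=1538  135^578=1498
  135^579=1429  135^580=999  135^581=1590  135^582=1410  135^583=211
  135^584=53
Found 53 at exponent 584.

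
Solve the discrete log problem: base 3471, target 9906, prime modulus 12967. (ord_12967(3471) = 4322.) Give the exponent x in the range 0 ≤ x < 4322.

397

Baby-step giant-step with m = ceil(sqrt(4322)) = 66.
Baby table (3471^j mod 12967 for j=0..65):
  0:1  1:3471  2:1498  3:12758  4:713  5:11093  6:4780  7:6587
  8:2656  9:12406  10:10786  11:2477  12:546  13:1984  14:987  15:2589
  16:288  17:1189  18:3513  19:4643  20:10839  21:4902  22:2138  23:3874
  24:12842  25:7003  26:7255  27:191  28:1644  29:844  30:11949  31:6513
  32:5142  33:5290  34:318  35:1583  36:9552  37:11340  38:6295  39:550
  40:2901  41:6979  42:1753  43:3140  44:6660  45:9666  46:5057  47:8496
  48:2658  49:6381  50:815  51:2059  52:1972  53:11203  54:10547  55:2796
  56:5600  57:67  58:12118  59:9597  60:11931  61:8870  62:4112  63:9052
  64:451  65:9381
Giant step factor: 3471^(-66) ≡ 9819 (mod 12967).
Scan 9906·9819^i mod 12967 for i = 0, 1, …:
  i=0: 9906   i=1: 1547   i=2: 5636   i=3: 9695
  i=4: 4458   i=5: 9477   i=6: 3471
Match at i=6, j=1: x = 6·66 + 1 = 397.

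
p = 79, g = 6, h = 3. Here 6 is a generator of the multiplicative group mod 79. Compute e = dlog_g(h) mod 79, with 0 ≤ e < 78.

47

Baby-step giant-step with m = ceil(sqrt(78)) = 9.
Baby table (6^j mod 79 for j=0..8):
  0:1  1:6  2:36  3:58  4:32  5:34  6:46  7:39
  8:76
Giant step factor: 6^(-9) ≡ 57 (mod 79).
Scan 3·57^i mod 79 for i = 0, 1, …:
  i=0: 3   i=1: 13   i=2: 30   i=3: 51
  i=4: 63   i=5: 36
Match at i=5, j=2: e = 5·9 + 2 = 47.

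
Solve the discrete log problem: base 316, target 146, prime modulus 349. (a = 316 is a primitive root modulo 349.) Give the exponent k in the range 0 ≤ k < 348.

123

Baby-step giant-step with m = ceil(sqrt(348)) = 19.
Baby table (316^j mod 349 for j=0..18):
  0:1  1:316  2:42  3:10  4:19  5:71  6:100  7:190
  8:12  9:302  10:155  11:120  12:228  13:154  14:153  15:186
  16:144  17:134  18:115
Giant step factor: 316^(-19) ≡ 119 (mod 349).
Scan 146·119^i mod 349 for i = 0, 1, …:
  i=0: 146   i=1: 273   i=2: 30   i=3: 80
  i=4: 97   i=5: 26   i=6: 302
Match at i=6, j=9: k = 6·19 + 9 = 123.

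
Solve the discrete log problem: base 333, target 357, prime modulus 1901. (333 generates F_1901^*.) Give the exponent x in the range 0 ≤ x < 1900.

142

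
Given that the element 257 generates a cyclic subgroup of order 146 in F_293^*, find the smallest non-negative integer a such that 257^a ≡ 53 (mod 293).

Successive powers of 257 modulo 293:
  257^0=1  257^1=257  257^2=124  257^3=224  257^4=140  257^5=234
  257^6=73  257^7=9  257^8=262  257^9=237  257^10=258  257^11=88
  257^12=55  257^13=71  257^14=81  257^15=14  257^16=82  257^17=271
  257^18=206  257^19=202  257^20=53
So 257^20 ≡ 53 (mod 293), giving a = 20.

20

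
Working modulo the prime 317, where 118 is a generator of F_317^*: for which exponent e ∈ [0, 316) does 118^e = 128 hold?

259

Baby-step giant-step with m = ceil(sqrt(316)) = 18.
Baby table (118^j mod 317 for j=0..17):
  0:1  1:118  2:293  3:21  4:259  5:130  6:124  7:50
  8:194  9:68  10:99  11:270  12:160  13:177  14:281  15:190
  16:230  17:195
Giant step factor: 118^(-18) ≡ 196 (mod 317).
Scan 128·196^i mod 317 for i = 0, 1, …:
  i=0: 128   i=1: 45   i=2: 261   i=3: 119
  i=4: 183   i=5: 47   i=6: 19   i=7: 237
  i=8: 170   i=9: 35     …   i=13: 107
  i=14: 50
Match at i=14, j=7: e = 14·18 + 7 = 259.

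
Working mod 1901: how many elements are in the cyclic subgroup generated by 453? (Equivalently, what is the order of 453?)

The order of 453 must divide p − 1 = 1900 = 2^2 · 5^2 · 19.
Divisors: 1, 2, 4, 5, 10, 19, 20, 25, 38, 50, 76, 95, 100, 190, 380, 475, 950, 1900.
Check each in increasing order: 453^1 ≡ 453;  453^2 ≡ 1802;  453^4 ≡ 296;  453^5 ≡ 1018;  453^10 ≡ 279;  453^19 ≡ 688;  453^20 ≡ 1801;  453^25 ≡ 854;  453^38 ≡ 1896;  453^50 ≡ 1233;  453^76 ≡ 25;  453^95 ≡ 91;  453^100 ≡ 1390;  453^190 ≡ 677;  453^380 ≡ 188;  453^475 ≡ 1900;  453^950 ≡ 1.
Smallest exponent giving 1 is 950.

950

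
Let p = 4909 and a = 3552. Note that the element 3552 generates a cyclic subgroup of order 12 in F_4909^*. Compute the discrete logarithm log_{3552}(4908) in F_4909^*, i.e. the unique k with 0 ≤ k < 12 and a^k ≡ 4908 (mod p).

Successive powers of 3552 modulo 4909:
  3552^0=1  3552^1=3552  3552^2=574  3552^3=1613  3552^4=573  3552^5=2970
  3552^6=4908
So 3552^6 ≡ 4908 (mod 4909), giving k = 6.

6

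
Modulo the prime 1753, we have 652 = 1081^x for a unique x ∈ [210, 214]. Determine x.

Compute 1081^210 mod 1753 = 1199, then multiply by 1081 repeatedly:
  1081^210=1199  1081^211=652
Found 652 at exponent 211.

211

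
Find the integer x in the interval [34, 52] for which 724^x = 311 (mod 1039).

43

Compute 724^34 mod 1039 = 822, then multiply by 724 repeatedly:
  724^34=822  724^35=820  724^36=411  724^37=410  724^38=725
  724^39=205  724^40=882  724^41=622  724^42=441  724^43=311
Found 311 at exponent 43.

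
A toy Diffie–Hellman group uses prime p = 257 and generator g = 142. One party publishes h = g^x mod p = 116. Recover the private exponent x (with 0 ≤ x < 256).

138

Baby-step giant-step with m = ceil(sqrt(256)) = 16.
Baby table (142^j mod 257 for j=0..15):
  0:1  1:142  2:118  3:51  4:46  5:107  6:31  7:33
  8:60  9:39  10:141  11:233  12:190  13:252  14:61  15:181
Giant step factor: 142^(-16) ≡ 129 (mod 257).
Scan 116·129^i mod 257 for i = 0, 1, …:
  i=0: 116   i=1: 58   i=2: 29   i=3: 143
  i=4: 200   i=5: 100   i=6: 50   i=7: 25
  i=8: 141
Match at i=8, j=10: x = 8·16 + 10 = 138.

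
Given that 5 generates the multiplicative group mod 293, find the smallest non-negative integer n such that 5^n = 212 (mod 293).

Baby-step giant-step with m = ceil(sqrt(292)) = 18.
Baby table (5^j mod 293 for j=0..17):
  0:1  1:5  2:25  3:125  4:39  5:195  6:96  7:187
  8:56  9:280  10:228  11:261  12:133  13:79  14:102  15:217
  16:206  17:151
Giant step factor: 5^(-18) ≡ 267 (mod 293).
Scan 212·267^i mod 293 for i = 0, 1, …:
  i=0: 212   i=1: 55   i=2: 35   i=3: 262
  i=4: 220   i=5: 140   i=6: 169   i=7: 1
Match at i=7, j=0: n = 7·18 + 0 = 126.

126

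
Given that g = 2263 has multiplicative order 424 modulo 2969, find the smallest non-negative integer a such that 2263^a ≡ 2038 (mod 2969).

4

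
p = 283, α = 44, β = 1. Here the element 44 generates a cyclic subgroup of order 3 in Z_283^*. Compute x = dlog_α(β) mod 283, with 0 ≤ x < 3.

Successive powers of 44 modulo 283:
  44^0=1
So 44^0 ≡ 1 (mod 283), giving x = 0.

0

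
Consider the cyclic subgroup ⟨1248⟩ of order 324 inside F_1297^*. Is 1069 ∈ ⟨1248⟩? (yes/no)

yes

1069 ∈ ⟨1248⟩ iff 1069^324 ≡ 1 (mod 1297), since |⟨1248⟩| = 324.
1069^324 mod 1297 = 1.
Since 1 = 1, 1069 lies in the subgroup.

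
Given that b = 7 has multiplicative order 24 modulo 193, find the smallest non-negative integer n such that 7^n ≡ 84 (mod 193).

8

Successive powers of 7 modulo 193:
  7^0=1  7^1=7  7^2=49  7^3=150  7^4=85  7^5=16
  7^6=112  7^7=12  7^8=84
So 7^8 ≡ 84 (mod 193), giving n = 8.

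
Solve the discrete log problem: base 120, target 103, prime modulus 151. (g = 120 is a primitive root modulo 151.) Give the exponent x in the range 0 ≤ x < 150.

112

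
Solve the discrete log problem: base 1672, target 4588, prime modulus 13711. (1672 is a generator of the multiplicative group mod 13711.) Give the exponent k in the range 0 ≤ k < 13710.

13317

Baby-step giant-step with m = ceil(sqrt(13710)) = 118.
Baby table (1672^j mod 13711 for j=0..117):
  0:1  1:1672  2:12251  3:13149  4:6395  5:11571  6:491  7:12003
  8:9823  9:11989  10:126  11:5007  12:7994  13:11454  14:10532  15:4580
  16:7022  17:4168  18:3708  19:2404  20:2165  21:176  22:6341  23:3549
  24:10776  25:1218  26:7268  27:4150  28:1034  29:1262  30:12281  31:8465
  32:3728  33:8422  34:387  35:2647  36:10842  37:1882  38:6885  39:8191
  40:11774  41:10843  42:3554  43:5425  44:7629  45:4458  46:8703  47:4045
  48:3717  49:3741  50:2736  51:8829  52:9052  53:11711  54:1484  55:13268
  56:13409  57:2363  58:2168  59:5192  60:1961  61:1863  62:2539  63:8509
  64:8741  65:12737  66:3081  67:9807  68:12659  69:9775  70:288  71:1651
  72:4561  73:2676  74:4486  75:675  76:4298  77:1692  78:4558  79:11371
  80:8866  81:2361  82:12535  83:8112  84:3085  85:2784  86:6819  87:7527
  88:12157  89:6802  90:6525  91:9555  92:2645  93:7498  94:4802  95:8009
  96:9112  97:2343  98:9861  99:6970  100:13201  101:11073  102:4206  103:12400
  104:1768  105:8231  106:10099  107:7287  108:8496  109:716  110:4295  111:10387
  112:8938  113:13057  114:3392  115:8781  116:11062  117:13236
Giant step factor: 1672^(-118) ≡ 3791 (mod 13711).
Scan 4588·3791^i mod 13711 for i = 0, 1, …:
  i=0: 4588   i=1: 7560   i=2: 3970   i=3: 9303
  i=4: 2981   i=5: 3107   i=6: 888   i=7: 7213
  i=8: 4749   i=9: 916     …   i=111: 3956
  i=112: 11073
Match at i=112, j=101: k = 112·118 + 101 = 13317.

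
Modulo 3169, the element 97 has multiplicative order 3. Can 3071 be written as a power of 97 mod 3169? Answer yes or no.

yes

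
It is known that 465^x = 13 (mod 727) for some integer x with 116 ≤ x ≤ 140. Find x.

118

Compute 465^116 mod 727 = 240, then multiply by 465 repeatedly:
  465^116=240  465^117=369  465^118=13
Found 13 at exponent 118.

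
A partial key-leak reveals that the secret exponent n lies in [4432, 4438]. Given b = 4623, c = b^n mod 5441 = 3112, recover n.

4438

Compute 4623^4432 mod 5441 = 4352, then multiply by 4623 repeatedly:
  4623^4432=4352  4623^4433=3919  4623^4434=4448  4623^4435=1565  4623^4436=3906
  4623^4437=4200  4623^4438=3112
Found 3112 at exponent 4438.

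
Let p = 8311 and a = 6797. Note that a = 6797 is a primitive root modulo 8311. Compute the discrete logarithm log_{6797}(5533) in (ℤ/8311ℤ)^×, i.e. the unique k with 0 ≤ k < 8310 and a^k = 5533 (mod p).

2403

Baby-step giant-step with m = ceil(sqrt(8310)) = 92.
Baby table (6797^j mod 8311 for j=0..91):
  0:1  1:6797  2:6671  3:6282  4:5147  5:3160  6:2896  7:3664
  8:4452  9:8204  10:4089  11:949  12:1017  13:6108  14:2631  15:5946
  16:6880  17:5674  18:3138  19:2960  20:6500  21:7535  22:3013  23:1057
  24:3725  25:3519  26:7896  27:4985  28:7409  29:2624  30:8233  31:1738
  32:3255  33:353  34:5773  35:2850  36:6820  37:5093  38:1806  39:35
  40:5187  41:777  42:3784  43:5614  44:2557  45:1628  46:3575  47:6222
  48:4566  49:1828  50:8282  51:2351  52:6005  53:664  54:335  55:8092
  56:7437  57:1787  58:3868  59:3103  60:6084  61:5723  62:3751  63:5710
  64:6811  65:2097  66:8255  67:1674  68:419  69:5581  70:2653  71:5882
  72:4044  73:2591  74:18  75:5992  76:3724  77:5033  78:1225  79:7014
  80:2262  81:7775  82:5337  83:6385  84:7114  85:460  86:1684  87:1901
  88:5803  89:7296  90:7486  91:2400
Giant step factor: 6797^(-92) ≡ 8257 (mod 8311).
Scan 5533·8257^i mod 8311 for i = 0, 1, …:
  i=0: 5533   i=1: 414   i=2: 2577   i=3: 2129
  i=4: 1388   i=5: 8158   i=6: 8262   i=7: 2646
  i=8: 6714   i=9: 3128     …   i=25: 5677
  i=26: 949
Match at i=26, j=11: k = 26·92 + 11 = 2403.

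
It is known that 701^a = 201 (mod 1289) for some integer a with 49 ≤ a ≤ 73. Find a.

51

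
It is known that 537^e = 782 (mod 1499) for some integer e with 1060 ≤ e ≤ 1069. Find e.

1063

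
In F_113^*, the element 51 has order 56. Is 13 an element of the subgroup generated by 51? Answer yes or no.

yes

13 ∈ ⟨51⟩ iff 13^56 ≡ 1 (mod 113), since |⟨51⟩| = 56.
13^56 mod 113 = 1.
Since 1 = 1, 13 lies in the subgroup.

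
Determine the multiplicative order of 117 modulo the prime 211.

21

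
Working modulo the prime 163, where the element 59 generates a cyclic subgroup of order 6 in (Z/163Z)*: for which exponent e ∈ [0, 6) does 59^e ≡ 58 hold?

Successive powers of 59 modulo 163:
  59^0=1  59^1=59  59^2=58
So 59^2 ≡ 58 (mod 163), giving e = 2.

2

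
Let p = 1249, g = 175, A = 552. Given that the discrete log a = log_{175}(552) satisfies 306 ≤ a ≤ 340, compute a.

321

Compute 175^306 mod 1249 = 1222, then multiply by 175 repeatedly:
  175^306=1222  175^307=271  175^308=1212  175^309=1019  175^310=967
  175^311=610  175^312=585  175^313=1206  175^314=1218  175^315=820
  175^316=1114  175^317=106  175^318=1064  175^319=99  175^320=1088
  175^321=552
Found 552 at exponent 321.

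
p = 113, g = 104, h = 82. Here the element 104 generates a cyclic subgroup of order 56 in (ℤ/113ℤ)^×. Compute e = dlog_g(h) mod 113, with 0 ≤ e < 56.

25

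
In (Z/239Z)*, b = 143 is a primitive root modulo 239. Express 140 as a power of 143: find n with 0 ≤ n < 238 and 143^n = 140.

Baby-step giant-step with m = ceil(sqrt(238)) = 16.
Baby table (143^j mod 239 for j=0..15):
  0:1  1:143  2:134  3:42  4:31  5:131  6:91  7:107
  8:5  9:237  10:192  11:210  12:155  13:177  14:216  15:57
Giant step factor: 143^(-16) ≡ 153 (mod 239).
Scan 140·153^i mod 239 for i = 0, 1, …:
  i=0: 140   i=1: 149   i=2: 92   i=3: 214
  i=4: 238   i=5: 86   i=6: 13   i=7: 77
  i=8: 70   i=9: 194   i=10: 46   i=11: 107
Match at i=11, j=7: n = 11·16 + 7 = 183.

183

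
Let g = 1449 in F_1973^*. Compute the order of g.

The order of 1449 must divide p − 1 = 1972 = 2^2 · 17 · 29.
Divisors: 1, 2, 4, 17, 29, 34, 58, 68, 116, 493, 986, 1972.
Check each in increasing order: 1449^1 ≡ 1449;  1449^2 ≡ 329;  1449^4 ≡ 1699;  1449^17 ≡ 1676;  1449^29 ≡ 145;  1449^34 ≡ 1397;  1449^58 ≡ 1295;  1449^68 ≡ 312;  1449^116 ≡ 1948;  1449^493 ≡ 1714;  1449^986 ≡ 1972;  1449^1972 ≡ 1.
Smallest exponent giving 1 is 1972.

1972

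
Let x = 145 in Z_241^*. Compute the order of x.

60

The order of 145 must divide p − 1 = 240 = 2^4 · 3 · 5.
Divisors: 1, 2, 3, 4, 5, 6, 8, 10, 12, 15, 16, 20, 24, 30, 40, 48, 60, 80, 120, 240.
Check each in increasing order: 145^1 ≡ 145;  145^2 ≡ 58;  145^3 ≡ 216;  145^4 ≡ 231;  145^5 ≡ 237;  145^6 ≡ 143;  145^8 ≡ 100;  145^10 ≡ 16;  145^12 ≡ 205;  145^15 ≡ 177;  145^16 ≡ 119;  145^20 ≡ 15;  145^24 ≡ 91;  145^30 ≡ 240;  145^40 ≡ 225;  145^48 ≡ 87;  145^60 ≡ 1.
Smallest exponent giving 1 is 60.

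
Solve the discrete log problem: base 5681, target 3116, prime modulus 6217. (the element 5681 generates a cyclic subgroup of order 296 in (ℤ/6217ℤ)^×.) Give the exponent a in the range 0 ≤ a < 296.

129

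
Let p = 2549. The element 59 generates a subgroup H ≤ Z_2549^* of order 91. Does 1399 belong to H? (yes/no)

1399 ∈ ⟨59⟩ iff 1399^91 ≡ 1 (mod 2549), since |⟨59⟩| = 91.
1399^91 mod 2549 = 1.
Since 1 = 1, 1399 lies in the subgroup.

yes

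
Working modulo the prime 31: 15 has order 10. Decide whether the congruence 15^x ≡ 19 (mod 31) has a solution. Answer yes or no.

no

⟨15⟩ has order 10; its elements mod 31 are {1, 2, 4, 8, 15, 16, 23, 27, 29, 30}.
19 is not in this set.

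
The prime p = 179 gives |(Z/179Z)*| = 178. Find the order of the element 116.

89

The order of 116 must divide p − 1 = 178 = 2 · 89.
Divisors: 1, 2, 89, 178.
Check each in increasing order: 116^1 ≡ 116;  116^2 ≡ 31;  116^89 ≡ 1.
Smallest exponent giving 1 is 89.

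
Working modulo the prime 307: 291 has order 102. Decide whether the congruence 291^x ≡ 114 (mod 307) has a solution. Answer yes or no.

yes

114 ∈ ⟨291⟩ iff 114^102 ≡ 1 (mod 307), since |⟨291⟩| = 102.
114^102 mod 307 = 1.
Since 1 = 1, 114 lies in the subgroup.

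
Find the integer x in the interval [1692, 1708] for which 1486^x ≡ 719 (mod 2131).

Compute 1486^1692 mod 2131 = 1471, then multiply by 1486 repeatedly:
  1486^1692=1471  1486^1693=1631  1486^1694=719
Found 719 at exponent 1694.

1694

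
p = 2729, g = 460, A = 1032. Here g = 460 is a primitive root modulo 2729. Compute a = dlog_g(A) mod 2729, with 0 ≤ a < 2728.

2600

Baby-step giant-step with m = ceil(sqrt(2728)) = 53.
Baby table (460^j mod 2729 for j=0..52):
  0:1  1:460  2:1467  3:757  4:1637  5:2545  6:2688  7:243
  8:2620  9:1711  10:1108  11:2086  12:1681  13:953  14:1740  15:803
  16:965  17:1802  18:2033  19:1862  20:2343  21:2554  22:1370  23:2530
  24:1246  25:70  26:2181  27:1717  28:1139  29:2701  30:765  31:2588
  32:636  33:557  34:2423  35:1148  36:1383  37:323  38:1214  39:1724
  40:1630  41:2054  42:606  43:402  44:2077  45:270  46:1395  47:385
  48:2444  49:2621  50:2171  51:2575  52:114
Giant step factor: 460^(-53) ≡ 139 (mod 2729).
Scan 1032·139^i mod 2729 for i = 0, 1, …:
  i=0: 1032   i=1: 1540   i=2: 1198   i=3: 53
  i=4: 1909   i=5: 638   i=6: 1354   i=7: 2634
  i=8: 440   i=9: 1122     …   i=48: 1046
  i=49: 757
Match at i=49, j=3: a = 49·53 + 3 = 2600.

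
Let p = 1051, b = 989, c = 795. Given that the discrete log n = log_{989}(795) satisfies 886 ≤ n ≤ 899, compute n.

891

Compute 989^886 mod 1051 = 118, then multiply by 989 repeatedly:
  989^886=118  989^887=41  989^888=611  989^889=1005  989^890=750
  989^891=795
Found 795 at exponent 891.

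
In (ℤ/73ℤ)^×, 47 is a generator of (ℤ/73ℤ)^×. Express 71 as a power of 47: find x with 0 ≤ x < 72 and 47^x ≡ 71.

20

Baby-step giant-step with m = ceil(sqrt(72)) = 9.
Baby table (47^j mod 73 for j=0..8):
  0:1  1:47  2:19  3:17  4:69  5:31  6:70  7:5
  8:16
Giant step factor: 47^(-9) ≡ 10 (mod 73).
Scan 71·10^i mod 73 for i = 0, 1, …:
  i=0: 71   i=1: 53   i=2: 19
Match at i=2, j=2: x = 2·9 + 2 = 20.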